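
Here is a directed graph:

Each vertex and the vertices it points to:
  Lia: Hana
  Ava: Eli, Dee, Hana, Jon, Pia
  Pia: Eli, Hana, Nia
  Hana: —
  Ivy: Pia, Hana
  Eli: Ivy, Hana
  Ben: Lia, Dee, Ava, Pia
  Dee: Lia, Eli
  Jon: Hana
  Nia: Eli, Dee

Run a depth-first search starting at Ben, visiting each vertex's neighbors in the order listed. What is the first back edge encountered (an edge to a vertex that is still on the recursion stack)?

Pia→Eli

DFS from Ben (visiting each vertex's neighbors in the order listed); mark gray on enter, black on exit:
Ben gray
  Lia gray
    Hana gray
    Hana black
  Lia black
  Dee gray
    Dee→Lia: Lia black — skip
    Eli gray
      Ivy gray
        Pia gray
          Pia→Eli: Eli is gray → back edge
First back edge: Pia → Eli.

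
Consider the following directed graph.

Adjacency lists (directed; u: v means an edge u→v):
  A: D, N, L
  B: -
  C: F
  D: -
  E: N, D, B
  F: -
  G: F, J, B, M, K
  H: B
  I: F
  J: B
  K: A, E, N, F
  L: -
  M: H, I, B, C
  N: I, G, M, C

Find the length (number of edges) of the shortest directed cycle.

For each vertex v, BFS finds the shortest path from v back to v.
The shortest such closed walk is K → N → G → K, length 3.

3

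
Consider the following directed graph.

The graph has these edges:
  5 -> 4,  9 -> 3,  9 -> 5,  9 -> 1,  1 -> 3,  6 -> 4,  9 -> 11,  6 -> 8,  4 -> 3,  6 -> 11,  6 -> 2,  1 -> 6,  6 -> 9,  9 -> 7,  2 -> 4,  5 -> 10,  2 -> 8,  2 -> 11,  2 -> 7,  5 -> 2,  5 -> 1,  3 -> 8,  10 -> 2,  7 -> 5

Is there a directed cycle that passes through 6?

6 is on a cycle iff 6 can reach itself via ≥1 edge.
6 → 9 → 1 → 6 — yes.

Yes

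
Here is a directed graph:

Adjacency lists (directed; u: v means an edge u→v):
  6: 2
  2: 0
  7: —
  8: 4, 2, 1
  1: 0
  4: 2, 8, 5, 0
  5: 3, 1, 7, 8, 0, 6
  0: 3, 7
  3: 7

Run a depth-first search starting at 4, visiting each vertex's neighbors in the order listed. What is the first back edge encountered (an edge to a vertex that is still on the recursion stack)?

8->4

DFS from 4 (visiting each vertex's neighbors in the order listed); mark gray on enter, black on exit:
4 gray
  2 gray
    0 gray
      3 gray
        7 gray
        7 black
      3 black
      0→7: 7 black — skip
    0 black
  2 black
  8 gray
    8→4: 4 is gray → back edge
First back edge: 8 → 4.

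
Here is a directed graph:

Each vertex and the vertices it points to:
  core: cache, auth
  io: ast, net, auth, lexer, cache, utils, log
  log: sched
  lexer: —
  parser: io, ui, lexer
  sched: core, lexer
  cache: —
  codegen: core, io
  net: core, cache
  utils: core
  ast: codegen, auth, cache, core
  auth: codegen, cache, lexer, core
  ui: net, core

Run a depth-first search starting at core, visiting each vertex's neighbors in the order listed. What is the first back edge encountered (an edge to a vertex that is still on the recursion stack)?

DFS from core (visiting each vertex's neighbors in the order listed); mark gray on enter, black on exit:
core gray
  cache gray
  cache black
  auth gray
    codegen gray
      codegen→core: core is gray → back edge
First back edge: codegen → core.

codegen->core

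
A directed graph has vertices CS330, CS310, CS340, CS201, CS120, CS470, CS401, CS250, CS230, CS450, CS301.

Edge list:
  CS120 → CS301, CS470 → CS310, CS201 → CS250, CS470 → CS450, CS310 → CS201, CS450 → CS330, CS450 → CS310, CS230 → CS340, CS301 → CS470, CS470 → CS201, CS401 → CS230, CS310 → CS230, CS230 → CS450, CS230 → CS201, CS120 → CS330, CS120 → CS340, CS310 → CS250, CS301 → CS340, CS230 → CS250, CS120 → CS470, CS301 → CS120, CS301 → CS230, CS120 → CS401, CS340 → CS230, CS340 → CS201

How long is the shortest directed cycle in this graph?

2

For each vertex v, BFS finds the shortest path from v back to v.
The shortest such closed walk is CS120 → CS301 → CS120, length 2.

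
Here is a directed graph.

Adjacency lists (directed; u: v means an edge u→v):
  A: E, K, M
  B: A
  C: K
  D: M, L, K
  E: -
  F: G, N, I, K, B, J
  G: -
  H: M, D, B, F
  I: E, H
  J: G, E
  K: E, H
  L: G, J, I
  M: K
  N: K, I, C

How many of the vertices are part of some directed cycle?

11

A vertex is on a directed cycle iff it belongs to a strongly connected component of size ≥ 2 (or has a self-loop).
The vertices on cycles are {A, B, C, D, F, H, I, K, L, M, N} — 11 in total.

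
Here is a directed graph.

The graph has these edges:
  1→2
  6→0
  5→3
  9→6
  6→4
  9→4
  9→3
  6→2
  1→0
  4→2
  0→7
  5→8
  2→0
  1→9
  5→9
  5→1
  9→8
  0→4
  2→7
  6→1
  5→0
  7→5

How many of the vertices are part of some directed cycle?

8

A vertex is on a directed cycle iff it belongs to a strongly connected component of size ≥ 2 (or has a self-loop).
The vertices on cycles are {0, 1, 2, 4, 5, 6, 7, 9} — 8 in total.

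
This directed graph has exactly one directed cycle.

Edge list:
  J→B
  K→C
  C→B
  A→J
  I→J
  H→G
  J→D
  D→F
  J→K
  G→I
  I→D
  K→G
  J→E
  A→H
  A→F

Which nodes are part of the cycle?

G, I, J, K

DFS with gray/black marking from J:
J gray
  K gray
    C gray
      B gray
      B black
    C black
    G gray
      I gray
        I→J: J is gray → back edge
Back edge closes the cycle J → K → G → I → J; its vertices are {G, I, J, K}.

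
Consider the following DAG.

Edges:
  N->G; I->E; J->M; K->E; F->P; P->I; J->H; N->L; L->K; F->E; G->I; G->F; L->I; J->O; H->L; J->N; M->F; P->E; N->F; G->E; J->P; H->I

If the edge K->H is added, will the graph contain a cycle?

Yes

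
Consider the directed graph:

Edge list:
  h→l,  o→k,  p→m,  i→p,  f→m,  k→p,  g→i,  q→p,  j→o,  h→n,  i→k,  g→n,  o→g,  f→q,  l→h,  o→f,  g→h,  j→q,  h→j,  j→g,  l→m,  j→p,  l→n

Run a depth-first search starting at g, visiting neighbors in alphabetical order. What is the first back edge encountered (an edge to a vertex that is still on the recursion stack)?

DFS from g (visiting neighbors in alphabetical order); mark gray on enter, black on exit:
g gray
  h gray
    j gray
      j→g: g is gray → back edge
First back edge: j → g.

j→g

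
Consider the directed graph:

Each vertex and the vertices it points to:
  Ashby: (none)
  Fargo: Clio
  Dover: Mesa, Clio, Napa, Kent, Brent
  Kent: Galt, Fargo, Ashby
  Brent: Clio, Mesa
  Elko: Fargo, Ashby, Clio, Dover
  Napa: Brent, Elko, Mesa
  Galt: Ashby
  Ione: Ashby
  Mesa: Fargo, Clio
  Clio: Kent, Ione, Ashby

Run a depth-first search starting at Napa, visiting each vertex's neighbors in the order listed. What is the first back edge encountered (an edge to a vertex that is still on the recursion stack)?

Fargo->Clio

DFS from Napa (visiting each vertex's neighbors in the order listed); mark gray on enter, black on exit:
Napa gray
  Brent gray
    Clio gray
      Kent gray
        Galt gray
          Ashby gray
          Ashby black
        Galt black
        Fargo gray
          Fargo→Clio: Clio is gray → back edge
First back edge: Fargo → Clio.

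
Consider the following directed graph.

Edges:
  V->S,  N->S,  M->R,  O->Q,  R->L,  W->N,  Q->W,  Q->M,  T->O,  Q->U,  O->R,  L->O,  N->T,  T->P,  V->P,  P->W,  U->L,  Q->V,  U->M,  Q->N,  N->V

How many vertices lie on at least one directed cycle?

A vertex is on a directed cycle iff it belongs to a strongly connected component of size ≥ 2 (or has a self-loop).
The vertices on cycles are {L, M, N, O, P, Q, R, T, U, V, W} — 11 in total.

11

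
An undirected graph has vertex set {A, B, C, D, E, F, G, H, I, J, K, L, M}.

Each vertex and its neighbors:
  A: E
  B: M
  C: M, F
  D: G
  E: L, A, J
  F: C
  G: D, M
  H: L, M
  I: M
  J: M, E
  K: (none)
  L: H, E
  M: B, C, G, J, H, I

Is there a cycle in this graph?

Yes

DFS, tracking each vertex's parent; an edge to a visited non-parent vertex closes a cycle.
Start from B:
visit B (parent –)
  visit M (parent B)
    M–B: parent, skip
    visit C (parent M)
      C–M: parent, skip
      visit F (parent C)
        F–C: parent, skip
    visit G (parent M)
      visit D (parent G)
        D–G: parent, skip
      G–M: parent, skip
    visit J (parent M)
      J–M: parent, skip
      visit E (parent J)
        visit L (parent E)
          visit H (parent L)
            H–L: parent, skip
            H–M: M visited and ≠ parent → cycle
Cycle: M – J – E – L – H – M.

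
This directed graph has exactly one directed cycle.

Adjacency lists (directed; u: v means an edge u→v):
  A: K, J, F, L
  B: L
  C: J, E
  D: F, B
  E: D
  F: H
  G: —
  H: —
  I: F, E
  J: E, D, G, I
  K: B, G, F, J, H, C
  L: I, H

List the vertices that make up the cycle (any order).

B, D, E, I, L

DFS with gray/black marking from B:
B gray
  L gray
    I gray
      F gray
        H gray
        H black
      F black
      E gray
        D gray
          D→F: F black — skip
          D→B: B is gray → back edge
Back edge closes the cycle B → L → I → E → D → B; its vertices are {B, D, E, I, L}.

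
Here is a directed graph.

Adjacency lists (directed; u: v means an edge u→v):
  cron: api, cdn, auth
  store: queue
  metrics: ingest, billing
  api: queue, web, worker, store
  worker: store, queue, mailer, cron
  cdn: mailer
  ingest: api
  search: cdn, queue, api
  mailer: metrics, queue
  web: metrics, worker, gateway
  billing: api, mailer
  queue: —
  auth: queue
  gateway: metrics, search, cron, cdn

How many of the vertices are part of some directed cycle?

A vertex is on a directed cycle iff it belongs to a strongly connected component of size ≥ 2 (or has a self-loop).
The vertices on cycles are {api, cdn, web, cron, ingest, mailer, search, worker, billing, gateway, metrics} — 11 in total.

11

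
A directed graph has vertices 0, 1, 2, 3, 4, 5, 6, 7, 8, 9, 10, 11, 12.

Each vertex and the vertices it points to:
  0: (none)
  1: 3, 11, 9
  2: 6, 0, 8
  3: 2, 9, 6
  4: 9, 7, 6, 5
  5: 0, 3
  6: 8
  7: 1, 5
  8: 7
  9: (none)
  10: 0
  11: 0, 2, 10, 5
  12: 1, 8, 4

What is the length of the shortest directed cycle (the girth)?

For each vertex v, BFS finds the shortest path from v back to v.
The shortest such closed walk is 7 → 1 → 3 → 2 → 8 → 7, length 5.

5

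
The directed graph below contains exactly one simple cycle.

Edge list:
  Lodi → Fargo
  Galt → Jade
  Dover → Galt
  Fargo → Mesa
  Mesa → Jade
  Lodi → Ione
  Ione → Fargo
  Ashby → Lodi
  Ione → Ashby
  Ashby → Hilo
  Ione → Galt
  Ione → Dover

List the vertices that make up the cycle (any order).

DFS with gray/black marking from Ashby:
Ashby gray
  Lodi gray
    Ione gray
      Fargo gray
        Mesa gray
          Jade gray
          Jade black
        Mesa black
      Fargo black
      Dover gray
        Galt gray
          Galt→Jade: Jade black — skip
        Galt black
      Dover black
      Ione→Galt: Galt black — skip
      Ione→Ashby: Ashby is gray → back edge
Back edge closes the cycle Ashby → Lodi → Ione → Ashby; its vertices are {Ione, Lodi, Ashby}.

Ione, Lodi, Ashby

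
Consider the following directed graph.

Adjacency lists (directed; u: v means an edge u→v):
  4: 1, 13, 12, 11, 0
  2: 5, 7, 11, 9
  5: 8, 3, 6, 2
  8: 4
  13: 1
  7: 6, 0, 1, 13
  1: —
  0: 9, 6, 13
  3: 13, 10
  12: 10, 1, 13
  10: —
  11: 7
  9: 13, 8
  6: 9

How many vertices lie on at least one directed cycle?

A vertex is on a directed cycle iff it belongs to a strongly connected component of size ≥ 2 (or has a self-loop).
The vertices on cycles are {0, 2, 4, 5, 6, 7, 8, 9, 11} — 9 in total.

9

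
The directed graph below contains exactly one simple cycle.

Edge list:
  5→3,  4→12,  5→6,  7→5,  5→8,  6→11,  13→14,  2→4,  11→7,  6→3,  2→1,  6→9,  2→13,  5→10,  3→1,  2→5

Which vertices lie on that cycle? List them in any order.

DFS with gray/black marking from 5:
5 gray
  6 gray
    11 gray
      7 gray
        7→5: 5 is gray → back edge
Back edge closes the cycle 5 → 6 → 11 → 7 → 5; its vertices are {5, 6, 7, 11}.

5, 6, 7, 11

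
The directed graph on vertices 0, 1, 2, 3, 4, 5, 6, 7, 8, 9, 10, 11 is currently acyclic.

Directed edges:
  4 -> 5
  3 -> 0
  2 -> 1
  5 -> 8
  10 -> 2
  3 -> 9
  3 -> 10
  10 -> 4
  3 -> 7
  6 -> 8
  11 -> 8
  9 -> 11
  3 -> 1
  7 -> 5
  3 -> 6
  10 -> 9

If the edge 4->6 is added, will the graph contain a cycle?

Adding 4→6 creates a cycle iff 6 can already reach 4.
Explore from 6: no path reaches 4. The graph stays acyclic.

No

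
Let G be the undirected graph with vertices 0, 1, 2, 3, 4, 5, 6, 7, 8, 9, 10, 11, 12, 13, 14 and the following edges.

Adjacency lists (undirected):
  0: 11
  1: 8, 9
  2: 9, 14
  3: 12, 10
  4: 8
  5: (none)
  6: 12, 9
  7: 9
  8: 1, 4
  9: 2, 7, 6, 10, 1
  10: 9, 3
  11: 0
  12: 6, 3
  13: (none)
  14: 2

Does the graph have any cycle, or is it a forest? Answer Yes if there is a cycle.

Yes

DFS, tracking each vertex's parent; an edge to a visited non-parent vertex closes a cycle.
Start from 8:
visit 8 (parent –)
  visit 1 (parent 8)
    1–8: parent, skip
    visit 9 (parent 1)
      visit 2 (parent 9)
        2–9: parent, skip
        visit 14 (parent 2)
          14–2: parent, skip
      visit 7 (parent 9)
        7–9: parent, skip
      visit 6 (parent 9)
        visit 12 (parent 6)
          12–6: parent, skip
          visit 3 (parent 12)
            3–12: parent, skip
            visit 10 (parent 3)
              10–9: 9 visited and ≠ parent → cycle
Cycle: 9 – 6 – 12 – 3 – 10 – 9.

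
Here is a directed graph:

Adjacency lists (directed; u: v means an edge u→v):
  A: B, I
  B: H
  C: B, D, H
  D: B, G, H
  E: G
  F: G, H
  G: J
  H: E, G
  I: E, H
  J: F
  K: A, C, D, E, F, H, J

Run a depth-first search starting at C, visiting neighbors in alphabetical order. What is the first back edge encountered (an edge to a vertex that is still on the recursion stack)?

DFS from C (visiting neighbors in alphabetical order); mark gray on enter, black on exit:
C gray
  B gray
    H gray
      E gray
        G gray
          J gray
            F gray
              F→G: G is gray → back edge
First back edge: F → G.

F->G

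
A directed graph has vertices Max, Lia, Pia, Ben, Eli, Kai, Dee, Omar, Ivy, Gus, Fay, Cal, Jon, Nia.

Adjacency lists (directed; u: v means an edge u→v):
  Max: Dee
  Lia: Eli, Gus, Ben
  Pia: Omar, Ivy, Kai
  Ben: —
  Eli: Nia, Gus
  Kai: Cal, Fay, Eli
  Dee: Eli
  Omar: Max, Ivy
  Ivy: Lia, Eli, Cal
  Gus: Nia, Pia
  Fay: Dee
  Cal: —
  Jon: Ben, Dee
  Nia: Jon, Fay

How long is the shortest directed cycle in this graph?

For each vertex v, BFS finds the shortest path from v back to v.
The shortest such closed walk is Gus → Pia → Kai → Eli → Gus, length 4.

4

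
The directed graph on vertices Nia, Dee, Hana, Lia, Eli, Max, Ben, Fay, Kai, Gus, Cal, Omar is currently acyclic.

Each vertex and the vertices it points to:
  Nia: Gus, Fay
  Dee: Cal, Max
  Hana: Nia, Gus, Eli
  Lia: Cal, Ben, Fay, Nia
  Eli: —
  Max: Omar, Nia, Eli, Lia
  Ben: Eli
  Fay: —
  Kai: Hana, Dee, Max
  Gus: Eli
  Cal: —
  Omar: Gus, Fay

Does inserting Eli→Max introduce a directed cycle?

Yes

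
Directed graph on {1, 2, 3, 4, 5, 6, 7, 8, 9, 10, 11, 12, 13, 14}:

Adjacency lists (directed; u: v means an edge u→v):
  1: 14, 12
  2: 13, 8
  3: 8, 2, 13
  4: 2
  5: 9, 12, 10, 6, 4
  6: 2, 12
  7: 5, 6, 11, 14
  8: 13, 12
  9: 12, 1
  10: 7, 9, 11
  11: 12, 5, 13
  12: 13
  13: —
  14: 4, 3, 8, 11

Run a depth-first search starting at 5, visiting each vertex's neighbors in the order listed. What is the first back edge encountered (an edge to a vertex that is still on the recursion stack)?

DFS from 5 (visiting each vertex's neighbors in the order listed); mark gray on enter, black on exit:
5 gray
  9 gray
    12 gray
      13 gray
      13 black
    12 black
    1 gray
      14 gray
        4 gray
          2 gray
            2→13: 13 black — skip
            8 gray
              8→13: 13 black — skip
              8→12: 12 black — skip
            8 black
          2 black
        4 black
        3 gray
          3→8: 8 black — skip
          3→2: 2 black — skip
          3→13: 13 black — skip
        3 black
        14→8: 8 black — skip
        11 gray
          11→12: 12 black — skip
          11→5: 5 is gray → back edge
First back edge: 11 → 5.

11->5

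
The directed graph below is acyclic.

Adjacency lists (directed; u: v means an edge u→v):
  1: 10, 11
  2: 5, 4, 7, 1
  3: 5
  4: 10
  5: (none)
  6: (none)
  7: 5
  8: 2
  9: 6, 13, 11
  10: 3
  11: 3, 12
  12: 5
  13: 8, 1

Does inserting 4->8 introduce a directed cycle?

Adding 4→8 creates a cycle iff 8 can already reach 4.
Path from 8: 8 → 2 → 4.
So 8 → … → 4 → 8 is a cycle.

Yes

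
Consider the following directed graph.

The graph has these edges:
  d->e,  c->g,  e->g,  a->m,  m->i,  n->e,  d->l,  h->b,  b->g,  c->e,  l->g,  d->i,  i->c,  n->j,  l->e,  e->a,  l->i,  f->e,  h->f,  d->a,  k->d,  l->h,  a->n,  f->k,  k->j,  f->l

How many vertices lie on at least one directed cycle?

A vertex is on a directed cycle iff it belongs to a strongly connected component of size ≥ 2 (or has a self-loop).
The vertices on cycles are {a, c, d, e, f, h, i, k, l, m, n} — 11 in total.

11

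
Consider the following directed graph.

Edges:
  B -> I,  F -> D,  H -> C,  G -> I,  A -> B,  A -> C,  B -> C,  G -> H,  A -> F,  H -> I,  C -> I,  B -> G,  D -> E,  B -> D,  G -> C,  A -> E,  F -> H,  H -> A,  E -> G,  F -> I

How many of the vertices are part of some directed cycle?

A vertex is on a directed cycle iff it belongs to a strongly connected component of size ≥ 2 (or has a self-loop).
The vertices on cycles are {A, B, D, E, F, G, H} — 7 in total.

7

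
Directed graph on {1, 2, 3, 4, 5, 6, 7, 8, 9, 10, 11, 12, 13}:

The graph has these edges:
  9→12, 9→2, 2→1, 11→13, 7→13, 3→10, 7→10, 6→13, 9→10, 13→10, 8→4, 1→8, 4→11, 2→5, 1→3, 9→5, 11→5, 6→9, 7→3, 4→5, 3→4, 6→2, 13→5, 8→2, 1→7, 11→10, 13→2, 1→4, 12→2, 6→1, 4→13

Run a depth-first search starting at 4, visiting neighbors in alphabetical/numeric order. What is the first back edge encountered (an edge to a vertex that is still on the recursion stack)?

3->4

DFS from 4 (visiting neighbors in alphabetical/numeric order); mark gray on enter, black on exit:
4 gray
  5 gray
  5 black
  11 gray
    11→5: 5 black — skip
    10 gray
    10 black
    13 gray
      2 gray
        1 gray
          3 gray
            3→4: 4 is gray → back edge
First back edge: 3 → 4.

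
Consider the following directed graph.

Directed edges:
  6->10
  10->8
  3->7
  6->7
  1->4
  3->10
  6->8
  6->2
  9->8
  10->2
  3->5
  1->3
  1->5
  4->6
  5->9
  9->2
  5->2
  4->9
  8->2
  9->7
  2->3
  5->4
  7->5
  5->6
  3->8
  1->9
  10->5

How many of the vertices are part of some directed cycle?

9

A vertex is on a directed cycle iff it belongs to a strongly connected component of size ≥ 2 (or has a self-loop).
The vertices on cycles are {2, 3, 4, 5, 6, 7, 8, 9, 10} — 9 in total.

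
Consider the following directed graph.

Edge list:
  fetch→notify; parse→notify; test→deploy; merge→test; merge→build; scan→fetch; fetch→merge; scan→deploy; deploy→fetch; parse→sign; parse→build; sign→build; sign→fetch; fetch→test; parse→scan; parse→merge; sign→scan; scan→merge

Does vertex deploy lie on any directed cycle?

deploy is on a cycle iff deploy can reach itself via ≥1 edge.
deploy → fetch → test → deploy — yes.

Yes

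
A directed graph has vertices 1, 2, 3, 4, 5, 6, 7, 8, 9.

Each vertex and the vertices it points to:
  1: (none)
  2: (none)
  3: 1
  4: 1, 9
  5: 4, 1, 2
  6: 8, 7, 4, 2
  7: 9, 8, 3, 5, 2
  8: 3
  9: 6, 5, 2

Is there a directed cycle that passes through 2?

2 lies on a cycle iff there is a path from 2 back to itself.
Exploring from 2, it never reaches itself; equivalently, its strongly connected component is a singleton.

No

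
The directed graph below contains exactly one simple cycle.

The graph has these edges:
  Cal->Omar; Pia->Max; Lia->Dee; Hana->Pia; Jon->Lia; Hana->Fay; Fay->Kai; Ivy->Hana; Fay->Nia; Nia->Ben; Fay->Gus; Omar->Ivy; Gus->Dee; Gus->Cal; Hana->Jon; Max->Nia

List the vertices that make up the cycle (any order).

DFS with gray/black marking from Hana:
Hana gray
  Fay gray
    Gus gray
      Dee gray
      Dee black
      Cal gray
        Omar gray
          Ivy gray
            Ivy→Hana: Hana is gray → back edge
Back edge closes the cycle Hana → Fay → Gus → Cal → Omar → Ivy → Hana; its vertices are {Cal, Fay, Gus, Ivy, Hana, Omar}.

Cal, Fay, Gus, Ivy, Hana, Omar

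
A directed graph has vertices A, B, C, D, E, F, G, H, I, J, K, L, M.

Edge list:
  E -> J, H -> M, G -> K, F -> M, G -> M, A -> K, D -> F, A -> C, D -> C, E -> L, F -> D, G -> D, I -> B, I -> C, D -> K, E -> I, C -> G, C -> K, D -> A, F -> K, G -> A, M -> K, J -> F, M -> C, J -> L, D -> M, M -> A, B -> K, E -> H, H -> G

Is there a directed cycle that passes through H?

H lies on a cycle iff there is a path from H back to itself.
Exploring from H, it never reaches itself; equivalently, its strongly connected component is a singleton.

No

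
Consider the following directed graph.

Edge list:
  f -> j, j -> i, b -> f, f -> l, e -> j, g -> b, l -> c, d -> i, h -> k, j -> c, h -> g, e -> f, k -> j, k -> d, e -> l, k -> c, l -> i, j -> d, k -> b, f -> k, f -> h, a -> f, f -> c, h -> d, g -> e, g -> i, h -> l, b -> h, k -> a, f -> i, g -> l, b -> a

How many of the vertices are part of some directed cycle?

A vertex is on a directed cycle iff it belongs to a strongly connected component of size ≥ 2 (or has a self-loop).
The vertices on cycles are {a, b, e, f, g, h, k} — 7 in total.

7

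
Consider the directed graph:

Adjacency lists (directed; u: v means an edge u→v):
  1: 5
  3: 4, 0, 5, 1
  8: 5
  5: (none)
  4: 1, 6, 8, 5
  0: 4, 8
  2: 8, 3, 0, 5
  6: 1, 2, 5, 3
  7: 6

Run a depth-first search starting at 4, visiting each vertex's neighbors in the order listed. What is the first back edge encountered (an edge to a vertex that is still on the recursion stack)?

3->4

DFS from 4 (visiting each vertex's neighbors in the order listed); mark gray on enter, black on exit:
4 gray
  1 gray
    5 gray
    5 black
  1 black
  6 gray
    6→1: 1 black — skip
    2 gray
      8 gray
        8→5: 5 black — skip
      8 black
      3 gray
        3→4: 4 is gray → back edge
First back edge: 3 → 4.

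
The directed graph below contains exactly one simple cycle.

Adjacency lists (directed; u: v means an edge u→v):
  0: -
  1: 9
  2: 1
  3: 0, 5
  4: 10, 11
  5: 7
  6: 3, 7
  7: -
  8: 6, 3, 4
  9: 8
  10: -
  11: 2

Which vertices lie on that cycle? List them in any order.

1, 2, 4, 8, 9, 11

DFS with gray/black marking from 8:
8 gray
  6 gray
    3 gray
      0 gray
      0 black
      5 gray
        7 gray
        7 black
      5 black
    3 black
    6→7: 7 black — skip
  6 black
  8→3: 3 black — skip
  4 gray
    10 gray
    10 black
    11 gray
      2 gray
        1 gray
          9 gray
            9→8: 8 is gray → back edge
Back edge closes the cycle 8 → 4 → 11 → 2 → 1 → 9 → 8; its vertices are {1, 2, 4, 8, 9, 11}.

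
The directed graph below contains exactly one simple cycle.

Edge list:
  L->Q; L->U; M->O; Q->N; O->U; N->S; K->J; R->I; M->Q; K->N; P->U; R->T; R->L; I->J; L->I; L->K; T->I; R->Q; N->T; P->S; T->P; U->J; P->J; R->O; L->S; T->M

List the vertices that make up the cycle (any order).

DFS with gray/black marking from T:
T gray
  P gray
    J gray
    J black
    U gray
      U→J: J black — skip
    U black
    S gray
    S black
  P black
  M gray
    O gray
      O→U: U black — skip
    O black
    Q gray
      N gray
        N→T: T is gray → back edge
Back edge closes the cycle T → M → Q → N → T; its vertices are {M, N, Q, T}.

M, N, Q, T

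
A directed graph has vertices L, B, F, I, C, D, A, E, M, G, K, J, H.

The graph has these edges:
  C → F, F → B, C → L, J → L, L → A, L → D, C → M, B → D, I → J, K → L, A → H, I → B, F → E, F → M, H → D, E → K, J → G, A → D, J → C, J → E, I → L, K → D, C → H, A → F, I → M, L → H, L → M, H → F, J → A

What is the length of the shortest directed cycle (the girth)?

For each vertex v, BFS finds the shortest path from v back to v.
The shortest such closed walk is A → F → E → K → L → A, length 5.

5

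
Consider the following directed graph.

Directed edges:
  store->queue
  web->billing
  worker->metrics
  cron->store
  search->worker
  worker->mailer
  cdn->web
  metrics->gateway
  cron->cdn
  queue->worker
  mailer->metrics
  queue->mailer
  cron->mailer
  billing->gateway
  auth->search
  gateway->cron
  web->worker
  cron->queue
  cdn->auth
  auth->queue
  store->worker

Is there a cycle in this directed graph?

Yes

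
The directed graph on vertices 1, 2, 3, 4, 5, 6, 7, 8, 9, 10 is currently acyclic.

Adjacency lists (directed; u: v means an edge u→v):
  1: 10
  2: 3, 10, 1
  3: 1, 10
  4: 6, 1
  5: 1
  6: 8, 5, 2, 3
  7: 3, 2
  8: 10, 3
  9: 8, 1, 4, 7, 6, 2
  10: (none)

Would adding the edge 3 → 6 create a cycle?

Yes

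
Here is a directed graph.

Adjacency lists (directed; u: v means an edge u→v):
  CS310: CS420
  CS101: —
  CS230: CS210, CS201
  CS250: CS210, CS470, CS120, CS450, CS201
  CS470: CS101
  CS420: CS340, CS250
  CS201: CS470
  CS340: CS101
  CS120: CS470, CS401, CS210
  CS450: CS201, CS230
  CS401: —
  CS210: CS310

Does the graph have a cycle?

Yes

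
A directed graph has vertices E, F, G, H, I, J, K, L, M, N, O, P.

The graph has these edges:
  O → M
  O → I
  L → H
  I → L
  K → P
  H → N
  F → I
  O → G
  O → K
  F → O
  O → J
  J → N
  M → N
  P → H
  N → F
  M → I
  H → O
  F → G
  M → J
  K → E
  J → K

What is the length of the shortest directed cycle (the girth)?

4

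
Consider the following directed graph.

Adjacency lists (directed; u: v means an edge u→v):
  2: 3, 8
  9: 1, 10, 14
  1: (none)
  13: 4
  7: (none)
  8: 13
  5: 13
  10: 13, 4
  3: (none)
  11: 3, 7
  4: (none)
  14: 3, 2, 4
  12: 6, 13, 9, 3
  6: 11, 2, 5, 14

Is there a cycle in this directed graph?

No

DFS with white/gray/black marking, starting from 7:
7 gray
7 black
2 gray
  3 gray
  3 black
  8 gray
    13 gray
      4 gray
      4 black
    13 black
  8 black
2 black
9 gray
  1 gray
  1 black
  10 gray
    10→13: 13 black — skip
    10→4: 4 black — skip
  10 black
  14 gray
    14→3: 3 black — skip
    14→2: 2 black — skip
    14→4: 4 black — skip
  14 black
9 black
5 gray
  5→13: 13 black — skip
5 black
11 gray
  11→3: 3 black — skip
  11→7: 7 black — skip
11 black
12 gray
  6 gray
    6→11: 11 black — skip
    6→2: 2 black — skip
    6→5: 5 black — skip
    6→14: 14 black — skip
  6 black
  12→13: 13 black — skip
  12→9: 9 black — skip
  12→3: 3 black — skip
12 black
Every edge goes to a white or black vertex — no back edge, so the graph is acyclic.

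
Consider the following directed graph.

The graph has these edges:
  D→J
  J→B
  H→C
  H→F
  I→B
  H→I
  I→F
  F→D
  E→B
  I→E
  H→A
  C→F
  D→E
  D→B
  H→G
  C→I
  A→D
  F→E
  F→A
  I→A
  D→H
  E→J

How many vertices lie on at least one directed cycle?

6

A vertex is on a directed cycle iff it belongs to a strongly connected component of size ≥ 2 (or has a self-loop).
The vertices on cycles are {A, C, D, F, H, I} — 6 in total.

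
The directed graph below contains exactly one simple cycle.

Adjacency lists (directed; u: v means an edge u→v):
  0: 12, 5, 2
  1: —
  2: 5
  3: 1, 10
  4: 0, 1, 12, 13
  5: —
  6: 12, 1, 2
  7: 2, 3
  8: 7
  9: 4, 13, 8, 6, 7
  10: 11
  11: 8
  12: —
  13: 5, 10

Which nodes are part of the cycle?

3, 7, 8, 10, 11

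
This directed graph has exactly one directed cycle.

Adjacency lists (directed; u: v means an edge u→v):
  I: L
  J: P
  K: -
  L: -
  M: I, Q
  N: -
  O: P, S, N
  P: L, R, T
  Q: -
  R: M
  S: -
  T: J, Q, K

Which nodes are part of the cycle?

DFS with gray/black marking from P:
P gray
  L gray
  L black
  R gray
    M gray
      I gray
        I→L: L black — skip
      I black
      Q gray
      Q black
    M black
  R black
  T gray
    J gray
      J→P: P is gray → back edge
Back edge closes the cycle P → T → J → P; its vertices are {J, P, T}.

J, P, T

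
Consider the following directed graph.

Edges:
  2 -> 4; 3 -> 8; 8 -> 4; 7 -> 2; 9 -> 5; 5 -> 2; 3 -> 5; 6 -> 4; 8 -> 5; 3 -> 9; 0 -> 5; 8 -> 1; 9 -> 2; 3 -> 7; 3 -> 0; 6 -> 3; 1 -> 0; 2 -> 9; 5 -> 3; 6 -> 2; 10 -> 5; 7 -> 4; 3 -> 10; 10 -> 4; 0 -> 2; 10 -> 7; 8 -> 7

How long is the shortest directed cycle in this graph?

For each vertex v, BFS finds the shortest path from v back to v.
The shortest such closed walk is 3 → 5 → 3, length 2.

2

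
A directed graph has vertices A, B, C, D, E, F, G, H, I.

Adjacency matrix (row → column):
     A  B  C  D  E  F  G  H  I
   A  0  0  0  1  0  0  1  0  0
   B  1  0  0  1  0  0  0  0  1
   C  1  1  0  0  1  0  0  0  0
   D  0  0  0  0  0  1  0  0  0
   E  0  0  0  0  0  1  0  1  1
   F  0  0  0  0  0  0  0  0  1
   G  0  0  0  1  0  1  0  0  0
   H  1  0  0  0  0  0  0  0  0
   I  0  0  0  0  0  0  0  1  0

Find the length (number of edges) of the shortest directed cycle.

5

For each vertex v, BFS finds the shortest path from v back to v.
The shortest such closed walk is H → A → G → F → I → H, length 5.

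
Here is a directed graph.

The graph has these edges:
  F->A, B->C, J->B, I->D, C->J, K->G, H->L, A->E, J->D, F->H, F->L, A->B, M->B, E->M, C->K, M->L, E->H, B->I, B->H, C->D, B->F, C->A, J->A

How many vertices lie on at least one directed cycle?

7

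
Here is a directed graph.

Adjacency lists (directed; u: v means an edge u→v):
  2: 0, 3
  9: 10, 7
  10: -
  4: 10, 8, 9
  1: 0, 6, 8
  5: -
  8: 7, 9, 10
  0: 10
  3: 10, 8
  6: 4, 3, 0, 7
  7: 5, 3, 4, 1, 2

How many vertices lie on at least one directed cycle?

A vertex is on a directed cycle iff it belongs to a strongly connected component of size ≥ 2 (or has a self-loop).
The vertices on cycles are {1, 2, 3, 4, 6, 7, 8, 9} — 8 in total.

8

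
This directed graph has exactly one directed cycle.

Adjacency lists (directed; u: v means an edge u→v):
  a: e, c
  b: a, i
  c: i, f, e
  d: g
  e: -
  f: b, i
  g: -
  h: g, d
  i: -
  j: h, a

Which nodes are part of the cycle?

a, b, c, f

DFS with gray/black marking from a:
a gray
  e gray
  e black
  c gray
    i gray
    i black
    f gray
      b gray
        b→a: a is gray → back edge
Back edge closes the cycle a → c → f → b → a; its vertices are {a, b, c, f}.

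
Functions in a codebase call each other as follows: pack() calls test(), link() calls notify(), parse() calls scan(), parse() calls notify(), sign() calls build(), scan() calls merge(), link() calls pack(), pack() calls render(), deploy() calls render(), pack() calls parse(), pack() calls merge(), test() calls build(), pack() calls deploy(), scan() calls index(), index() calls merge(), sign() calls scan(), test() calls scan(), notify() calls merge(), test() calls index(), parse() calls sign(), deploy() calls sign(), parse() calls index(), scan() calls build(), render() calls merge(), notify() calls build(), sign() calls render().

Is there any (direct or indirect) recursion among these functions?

No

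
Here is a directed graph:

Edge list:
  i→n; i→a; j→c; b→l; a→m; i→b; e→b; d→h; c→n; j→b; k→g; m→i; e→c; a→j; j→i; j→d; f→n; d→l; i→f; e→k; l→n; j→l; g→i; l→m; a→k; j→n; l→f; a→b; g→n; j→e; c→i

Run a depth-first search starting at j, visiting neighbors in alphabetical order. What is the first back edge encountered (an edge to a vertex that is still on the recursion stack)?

a->b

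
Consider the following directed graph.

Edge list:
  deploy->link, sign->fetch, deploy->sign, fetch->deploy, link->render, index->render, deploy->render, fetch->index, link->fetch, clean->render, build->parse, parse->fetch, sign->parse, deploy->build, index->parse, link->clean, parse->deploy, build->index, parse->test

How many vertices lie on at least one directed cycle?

A vertex is on a directed cycle iff it belongs to a strongly connected component of size ≥ 2 (or has a self-loop).
The vertices on cycles are {link, sign, build, fetch, index, parse, deploy} — 7 in total.

7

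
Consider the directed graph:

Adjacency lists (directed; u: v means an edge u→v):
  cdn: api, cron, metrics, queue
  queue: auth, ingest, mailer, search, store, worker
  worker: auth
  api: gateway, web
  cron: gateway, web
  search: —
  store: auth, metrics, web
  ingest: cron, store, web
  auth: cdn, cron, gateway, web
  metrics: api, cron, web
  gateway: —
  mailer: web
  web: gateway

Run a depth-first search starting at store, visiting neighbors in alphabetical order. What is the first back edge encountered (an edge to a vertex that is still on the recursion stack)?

DFS from store (visiting neighbors in alphabetical order); mark gray on enter, black on exit:
store gray
  auth gray
    cdn gray
      api gray
        gateway gray
        gateway black
        web gray
          web→gateway: gateway black — skip
        web black
      api black
      cron gray
        cron→gateway: gateway black — skip
        cron→web: web black — skip
      cron black
      metrics gray
        metrics→api: api black — skip
        metrics→cron: cron black — skip
        metrics→web: web black — skip
      metrics black
      queue gray
        queue→auth: auth is gray → back edge
First back edge: queue → auth.

queue→auth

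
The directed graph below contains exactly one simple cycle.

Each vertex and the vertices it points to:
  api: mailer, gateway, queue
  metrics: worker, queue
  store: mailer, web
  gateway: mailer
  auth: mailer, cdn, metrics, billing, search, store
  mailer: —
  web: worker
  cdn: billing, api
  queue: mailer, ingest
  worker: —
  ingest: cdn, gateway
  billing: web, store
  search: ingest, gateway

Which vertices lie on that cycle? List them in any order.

api, cdn, queue, ingest

DFS with gray/black marking from cdn:
cdn gray
  billing gray
    web gray
      worker gray
      worker black
    web black
    store gray
      mailer gray
      mailer black
      store→web: web black — skip
    store black
  billing black
  api gray
    api→mailer: mailer black — skip
    gateway gray
      gateway→mailer: mailer black — skip
    gateway black
    queue gray
      queue→mailer: mailer black — skip
      ingest gray
        ingest→cdn: cdn is gray → back edge
Back edge closes the cycle cdn → api → queue → ingest → cdn; its vertices are {api, cdn, queue, ingest}.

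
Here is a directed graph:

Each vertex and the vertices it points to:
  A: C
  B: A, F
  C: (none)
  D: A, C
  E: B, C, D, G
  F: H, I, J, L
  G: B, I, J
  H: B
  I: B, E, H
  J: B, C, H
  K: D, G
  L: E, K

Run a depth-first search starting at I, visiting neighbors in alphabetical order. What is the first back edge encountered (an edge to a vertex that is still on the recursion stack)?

H→B

DFS from I (visiting neighbors in alphabetical order); mark gray on enter, black on exit:
I gray
  B gray
    A gray
      C gray
      C black
    A black
    F gray
      H gray
        H→B: B is gray → back edge
First back edge: H → B.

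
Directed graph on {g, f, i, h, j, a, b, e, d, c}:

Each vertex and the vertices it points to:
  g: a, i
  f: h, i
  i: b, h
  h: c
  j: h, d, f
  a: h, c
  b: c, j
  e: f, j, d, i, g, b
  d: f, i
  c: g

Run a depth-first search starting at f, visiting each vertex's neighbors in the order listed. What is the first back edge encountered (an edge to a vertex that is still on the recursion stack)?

DFS from f (visiting each vertex's neighbors in the order listed); mark gray on enter, black on exit:
f gray
  h gray
    c gray
      g gray
        a gray
          a→h: h is gray → back edge
First back edge: a → h.

a->h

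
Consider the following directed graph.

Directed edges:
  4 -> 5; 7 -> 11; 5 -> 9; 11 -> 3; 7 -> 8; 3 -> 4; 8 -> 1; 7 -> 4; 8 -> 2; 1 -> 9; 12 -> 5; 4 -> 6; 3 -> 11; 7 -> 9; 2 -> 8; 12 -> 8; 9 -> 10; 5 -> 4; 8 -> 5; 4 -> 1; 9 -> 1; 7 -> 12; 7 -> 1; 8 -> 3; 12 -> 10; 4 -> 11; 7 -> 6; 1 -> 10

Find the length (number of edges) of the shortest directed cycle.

2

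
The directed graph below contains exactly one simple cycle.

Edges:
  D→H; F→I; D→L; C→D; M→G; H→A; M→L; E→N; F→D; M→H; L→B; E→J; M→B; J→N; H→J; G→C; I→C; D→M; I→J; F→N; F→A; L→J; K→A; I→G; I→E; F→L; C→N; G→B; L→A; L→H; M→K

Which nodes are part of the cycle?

DFS with gray/black marking from D:
D gray
  L gray
    H gray
      J gray
        N gray
        N black
      J black
      A gray
      A black
    H black
    L→J: J black — skip
    B gray
    B black
    L→A: A black — skip
  L black
  D→H: H black — skip
  M gray
    K gray
      K→A: A black — skip
    K black
    M→L: L black — skip
    M→H: H black — skip
    G gray
      G→B: B black — skip
      C gray
        C→D: D is gray → back edge
Back edge closes the cycle D → M → G → C → D; its vertices are {C, D, G, M}.

C, D, G, M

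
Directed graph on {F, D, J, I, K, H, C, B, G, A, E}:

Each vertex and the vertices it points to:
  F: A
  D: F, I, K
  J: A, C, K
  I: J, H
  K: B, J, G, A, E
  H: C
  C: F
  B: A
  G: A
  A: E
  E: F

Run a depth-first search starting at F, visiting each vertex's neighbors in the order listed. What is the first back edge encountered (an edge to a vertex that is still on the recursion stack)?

DFS from F (visiting each vertex's neighbors in the order listed); mark gray on enter, black on exit:
F gray
  A gray
    E gray
      E→F: F is gray → back edge
First back edge: E → F.

E->F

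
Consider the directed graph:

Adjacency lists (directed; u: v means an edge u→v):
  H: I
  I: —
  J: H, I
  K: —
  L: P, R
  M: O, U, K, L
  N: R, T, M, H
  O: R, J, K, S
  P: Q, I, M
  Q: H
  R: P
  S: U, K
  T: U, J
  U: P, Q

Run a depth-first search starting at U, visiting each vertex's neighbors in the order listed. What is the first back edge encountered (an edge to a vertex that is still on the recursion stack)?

R→P

DFS from U (visiting each vertex's neighbors in the order listed); mark gray on enter, black on exit:
U gray
  P gray
    Q gray
      H gray
        I gray
        I black
      H black
    Q black
    P→I: I black — skip
    M gray
      O gray
        R gray
          R→P: P is gray → back edge
First back edge: R → P.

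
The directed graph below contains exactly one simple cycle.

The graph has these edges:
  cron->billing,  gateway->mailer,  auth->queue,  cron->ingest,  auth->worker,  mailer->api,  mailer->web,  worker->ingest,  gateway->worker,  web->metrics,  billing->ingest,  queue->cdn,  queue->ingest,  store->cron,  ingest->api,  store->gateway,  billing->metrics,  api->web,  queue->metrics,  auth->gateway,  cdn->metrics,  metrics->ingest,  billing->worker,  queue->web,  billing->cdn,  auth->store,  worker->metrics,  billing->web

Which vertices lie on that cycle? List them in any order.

DFS with gray/black marking from api:
api gray
  web gray
    metrics gray
      ingest gray
        ingest→api: api is gray → back edge
Back edge closes the cycle api → web → metrics → ingest → api; its vertices are {api, web, ingest, metrics}.

api, web, ingest, metrics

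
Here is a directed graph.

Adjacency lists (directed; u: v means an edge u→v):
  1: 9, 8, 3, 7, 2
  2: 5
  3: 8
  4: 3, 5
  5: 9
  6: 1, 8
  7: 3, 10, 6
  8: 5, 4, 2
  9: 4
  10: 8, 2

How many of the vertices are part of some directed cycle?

9

A vertex is on a directed cycle iff it belongs to a strongly connected component of size ≥ 2 (or has a self-loop).
The vertices on cycles are {1, 2, 3, 4, 5, 6, 7, 8, 9} — 9 in total.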